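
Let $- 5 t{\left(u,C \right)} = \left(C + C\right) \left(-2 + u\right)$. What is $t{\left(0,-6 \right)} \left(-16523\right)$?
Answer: $\frac{396552}{5} \approx 79310.0$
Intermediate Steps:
$t{\left(u,C \right)} = - \frac{2 C \left(-2 + u\right)}{5}$ ($t{\left(u,C \right)} = - \frac{\left(C + C\right) \left(-2 + u\right)}{5} = - \frac{2 C \left(-2 + u\right)}{5}$)
$t{\left(0,-6 \right)} \left(-16523\right) = \frac{2}{5} \left(-6\right) \left(2 - 0\right) \left(-16523\right) = \frac{2}{5} \left(-6\right) \left(2 + 0\right) \left(-16523\right) = \frac{2}{5} \left(-6\right) 2 \left(-16523\right) = \left(- \frac{24}{5}\right) \left(-16523\right) = \frac{396552}{5}$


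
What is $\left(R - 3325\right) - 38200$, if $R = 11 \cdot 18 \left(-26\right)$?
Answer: $-46673$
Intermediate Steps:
$R = -5148$ ($R = 198 \left(-26\right) = -5148$)
$\left(R - 3325\right) - 38200 = \left(-5148 - 3325\right) - 38200 = -8473 - 38200 = -46673$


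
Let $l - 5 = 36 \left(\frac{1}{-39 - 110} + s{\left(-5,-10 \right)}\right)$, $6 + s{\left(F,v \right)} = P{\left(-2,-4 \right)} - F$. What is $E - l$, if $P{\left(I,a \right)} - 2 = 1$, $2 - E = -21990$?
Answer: $\frac{3265371}{149} \approx 21915.0$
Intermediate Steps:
$E = 21992$ ($E = 2 - -21990 = 2 + 21990 = 21992$)
$P{\left(I,a \right)} = 3$ ($P{\left(I,a \right)} = 2 + 1 = 3$)
$s{\left(F,v \right)} = -3 - F$ ($s{\left(F,v \right)} = -6 - \left(-3 + F\right) = -3 - F$)
$l = \frac{11437}{149}$ ($l = 5 + 36 \left(\frac{1}{-39 - 110} - -2\right) = 5 + 36 \left(\frac{1}{-149} + \left(-3 + 5\right)\right) = 5 + 36 \left(- \frac{1}{149} + 2\right) = 5 + 36 \cdot \frac{297}{149} = 5 + \frac{10692}{149} = \frac{11437}{149} \approx 76.758$)
$E - l = 21992 - \frac{11437}{149} = \frac{3265371}{149}$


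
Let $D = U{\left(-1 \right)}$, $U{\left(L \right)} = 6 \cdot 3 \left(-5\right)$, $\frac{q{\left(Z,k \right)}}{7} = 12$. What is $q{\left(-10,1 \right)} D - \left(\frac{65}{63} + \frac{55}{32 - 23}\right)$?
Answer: $- \frac{52970}{7} \approx -7567.1$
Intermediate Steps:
$q{\left(Z,k \right)} = 84$ ($q{\left(Z,k \right)} = 7 \cdot 12 = 84$)
$U{\left(L \right)} = -90$ ($U{\left(L \right)} = 18 \left(-5\right) = -90$)
$D = -90$
$q{\left(-10,1 \right)} D - \left(\frac{65}{63} + \frac{55}{32 - 23}\right) = 84 \left(-90\right) - \left(\frac{65}{63} + \frac{55}{32 - 23}\right) = -7560 - \left(\frac{65}{63} + \frac{55}{9}\right) = -7560 - \frac{50}{7} = - \frac{52970}{7}$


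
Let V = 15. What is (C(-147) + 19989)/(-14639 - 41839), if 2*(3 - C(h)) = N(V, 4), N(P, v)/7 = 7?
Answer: -39935/112956 ≈ -0.35354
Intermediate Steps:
N(P, v) = 49 (N(P, v) = 7*7 = 49)
C(h) = -43/2 (C(h) = 3 - ½*49 = 3 - 49/2 = -43/2)
(C(-147) + 19989)/(-14639 - 41839) = (-43/2 + 19989)/(-14639 - 41839) = (39935/2)/(-56478) = (39935/2)*(-1/56478) = -39935/112956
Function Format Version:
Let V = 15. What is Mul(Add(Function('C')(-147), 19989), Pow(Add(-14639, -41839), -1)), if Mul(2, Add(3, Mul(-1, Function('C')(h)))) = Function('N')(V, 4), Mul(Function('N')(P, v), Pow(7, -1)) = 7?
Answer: Rational(-39935, 112956) ≈ -0.35354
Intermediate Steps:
Function('N')(P, v) = 49 (Function('N')(P, v) = Mul(7, 7) = 49)
Function('C')(h) = Rational(-43, 2) (Function('C')(h) = Add(3, Mul(Rational(-1, 2), 49)) = Add(3, Rational(-49, 2)) = Rational(-43, 2))
Mul(Add(Function('C')(-147), 19989), Pow(Add(-14639, -41839), -1)) = Mul(Add(Rational(-43, 2), 19989), Pow(Add(-14639, -41839), -1)) = Mul(Rational(39935, 2), Pow(-56478, -1)) = Mul(Rational(39935, 2), Rational(-1, 56478)) = Rational(-39935, 112956)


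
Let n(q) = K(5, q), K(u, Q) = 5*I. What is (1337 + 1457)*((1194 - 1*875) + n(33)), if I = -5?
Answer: 821436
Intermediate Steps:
K(u, Q) = -25 (K(u, Q) = 5*(-5) = -25)
n(q) = -25
(1337 + 1457)*((1194 - 1*875) + n(33)) = (1337 + 1457)*((1194 - 1*875) - 25) = 2794*((1194 - 875) - 25) = 2794*(319 - 25) = 2794*294 = 821436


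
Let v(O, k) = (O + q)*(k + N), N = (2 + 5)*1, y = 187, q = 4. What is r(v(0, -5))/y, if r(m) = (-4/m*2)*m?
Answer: -8/187 ≈ -0.042781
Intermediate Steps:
N = 7 (N = 7*1 = 7)
v(O, k) = (4 + O)*(7 + k) (v(O, k) = (O + 4)*(k + 7) = (4 + O)*(7 + k))
r(m) = -8 (r(m) = (-8/m)*m = -8)
r(v(0, -5))/y = -8/187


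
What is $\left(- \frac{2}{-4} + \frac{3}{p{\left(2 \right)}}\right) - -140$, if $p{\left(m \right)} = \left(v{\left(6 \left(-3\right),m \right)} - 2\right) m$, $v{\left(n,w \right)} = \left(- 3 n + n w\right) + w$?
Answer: $\frac{1687}{12} \approx 140.58$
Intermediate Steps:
$v{\left(n,w \right)} = w - 3 n + n w$
$p{\left(m \right)} = m \left(52 - 17 m\right)$ ($p{\left(m \right)} = \left(\left(m - 3 \cdot 6 \left(-3\right) + 6 \left(-3\right) m\right) - 2\right) m = \left(\left(m - -54 - 18 m\right) - 2\right) m = \left(\left(m + 54 - 18 m\right) - 2\right) m = \left(\left(54 - 17 m\right) - 2\right) m = \left(52 - 17 m\right) m = m \left(52 - 17 m\right)$)
$\left(- \frac{2}{-4} + \frac{3}{p{\left(2 \right)}}\right) - -140 = \left(- \frac{2}{-4} + \frac{3}{2 \left(52 - 34\right)}\right) - -140 = \left(\left(-2\right) \left(- \frac{1}{4}\right) + \frac{3}{2 \left(52 - 34\right)}\right) + 140 = \left(\frac{1}{2} + \frac{3}{2 \cdot 18}\right) + 140 = \left(\frac{1}{2} + \frac{3}{36}\right) + 140 = \left(\frac{1}{2} + 3 \cdot \frac{1}{36}\right) + 140 = \left(\frac{1}{2} + \frac{1}{12}\right) + 140 = \frac{7}{12} + 140 = \frac{1687}{12}$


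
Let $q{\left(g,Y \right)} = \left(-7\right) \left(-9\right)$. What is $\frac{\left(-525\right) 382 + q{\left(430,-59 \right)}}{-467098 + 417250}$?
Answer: $\frac{66829}{16616} \approx 4.022$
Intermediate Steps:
$q{\left(g,Y \right)} = 63$
$\frac{\left(-525\right) 382 + q{\left(430,-59 \right)}}{-467098 + 417250} = \frac{\left(-525\right) 382 + 63}{-467098 + 417250} = \frac{-200550 + 63}{-49848} = \left(-200487\right) \left(- \frac{1}{49848}\right) = \frac{66829}{16616}$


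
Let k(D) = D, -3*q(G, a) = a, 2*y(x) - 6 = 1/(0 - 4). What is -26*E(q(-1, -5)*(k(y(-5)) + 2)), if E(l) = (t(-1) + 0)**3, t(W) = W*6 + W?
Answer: 8918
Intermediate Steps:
y(x) = 23/8 (y(x) = 3 + 1/(2*(0 - 4)) = 3 + (1/2)/(-4) = 3 + (1/2)*(-1/4) = 3 - 1/8 = 23/8)
t(W) = 7*W (t(W) = 6*W + W = 7*W)
q(G, a) = -a/3
E(l) = -343 (E(l) = (7*(-1) + 0)**3 = (-7 + 0)**3 = (-7)**3 = -343)
-26*E(q(-1, -5)*(k(y(-5)) + 2)) = -26*(-343) = 8918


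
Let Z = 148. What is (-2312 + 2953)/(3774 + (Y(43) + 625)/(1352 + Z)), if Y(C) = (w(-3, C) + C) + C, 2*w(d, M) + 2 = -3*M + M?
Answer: 961500/5661667 ≈ 0.16983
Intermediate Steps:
w(d, M) = -1 - M (w(d, M) = -1 + (-3*M + M)/2 = -1 + (-2*M)/2 = -1 - M)
Y(C) = -1 + C (Y(C) = ((-1 - C) + C) + C = -1 + C)
(-2312 + 2953)/(3774 + (Y(43) + 625)/(1352 + Z)) = (-2312 + 2953)/(3774 + ((-1 + 43) + 625)/(1352 + 148)) = 641/(3774 + (42 + 625)/1500) = 641/(3774 + 667*(1/1500)) = 641/(3774 + 667/1500) = 641/(5661667/1500) = 641*(1500/5661667) = 961500/5661667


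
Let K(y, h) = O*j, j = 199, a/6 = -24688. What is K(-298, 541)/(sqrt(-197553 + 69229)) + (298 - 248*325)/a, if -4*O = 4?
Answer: 40151/74064 + 199*I*sqrt(32081)/64162 ≈ 0.54211 + 0.55552*I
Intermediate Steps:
a = -148128 (a = 6*(-24688) = -148128)
O = -1 (O = -1/4*4 = -1)
K(y, h) = -199 (K(y, h) = -1*199 = -199)
K(-298, 541)/(sqrt(-197553 + 69229)) + (298 - 248*325)/a = -199/sqrt(-197553 + 69229) + (298 - 248*325)/(-148128) = -199*(-I*sqrt(32081)/64162) + (298 - 80600)*(-1/148128) = -199*(-I*sqrt(32081)/64162) - 80302*(-1/148128) = -(-199)*I*sqrt(32081)/64162 + 40151/74064 = 199*I*sqrt(32081)/64162 + 40151/74064 = 40151/74064 + 199*I*sqrt(32081)/64162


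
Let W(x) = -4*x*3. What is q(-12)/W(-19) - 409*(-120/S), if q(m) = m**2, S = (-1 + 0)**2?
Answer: 932532/19 ≈ 49081.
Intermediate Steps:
S = 1 (S = (-1)**2 = 1)
W(x) = -12*x
q(-12)/W(-19) - 409*(-120/S) = (-12)**2/((-12*(-19))) - 409/(1/(-120)) = 144/228 - 409/(1*(-1/120)) = 144*(1/228) - 409/(-1/120) = 12/19 - 409*(-120) = 12/19 + 49080 = 932532/19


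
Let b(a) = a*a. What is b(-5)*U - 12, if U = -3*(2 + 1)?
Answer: -237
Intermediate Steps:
b(a) = a²
U = -9 (U = -3*3 = -9)
b(-5)*U - 12 = (-5)²*(-9) - 12 = 25*(-9) - 12 = -225 - 12 = -237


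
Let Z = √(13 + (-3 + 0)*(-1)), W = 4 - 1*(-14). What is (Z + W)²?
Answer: 484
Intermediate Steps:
W = 18 (W = 4 + 14 = 18)
Z = 4 (Z = √(13 - 3*(-1)) = √(13 + 3) = √16 = 4)
(Z + W)² = (4 + 18)² = 22² = 484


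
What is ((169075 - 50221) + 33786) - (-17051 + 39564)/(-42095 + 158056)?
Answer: 17700264527/115961 ≈ 1.5264e+5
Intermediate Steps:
((169075 - 50221) + 33786) - (-17051 + 39564)/(-42095 + 158056) = (118854 + 33786) - 22513/115961 = 152640 - 22513/115961 = 17700264527/115961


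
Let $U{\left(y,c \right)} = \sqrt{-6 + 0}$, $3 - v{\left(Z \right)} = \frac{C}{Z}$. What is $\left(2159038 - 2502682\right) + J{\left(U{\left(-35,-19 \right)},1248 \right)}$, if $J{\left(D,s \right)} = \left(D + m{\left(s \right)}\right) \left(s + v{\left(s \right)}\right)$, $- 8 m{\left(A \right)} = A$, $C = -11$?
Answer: $- \frac{4310411}{8} + \frac{1561259 i \sqrt{6}}{1248} \approx -5.388 \cdot 10^{5} + 3064.3 i$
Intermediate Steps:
$m{\left(A \right)} = - \frac{A}{8}$
$v{\left(Z \right)} = 3 + \frac{11}{Z}$ ($v{\left(Z \right)} = 3 - - \frac{11}{Z} = 3 + \frac{11}{Z}$)
$U{\left(y,c \right)} = i \sqrt{6}$ ($U{\left(y,c \right)} = \sqrt{-6} = i \sqrt{6}$)
$J{\left(D,s \right)} = \left(D - \frac{s}{8}\right) \left(3 + s + \frac{11}{s}\right)$ ($J{\left(D,s \right)} = \left(D - \frac{s}{8}\right) \left(s + \left(3 + \frac{11}{s}\right)\right) = \left(D - \frac{s}{8}\right) \left(3 + s + \frac{11}{s}\right)$)
$\left(2159038 - 2502682\right) + J{\left(U{\left(-35,-19 \right)},1248 \right)} = \left(2159038 - 2502682\right) + \frac{i \sqrt{6} \left(11 + 3 \cdot 1248\right) + \frac{1}{8} \cdot 1248 \left(-11 - 1248^{2} - 3744 + 8 i \sqrt{6} \cdot 1248\right)}{1248} = -343644 + \frac{i \sqrt{6} \left(11 + 3744\right) + \frac{1}{8} \cdot 1248 \left(-11 - 1557504 - 3744 + 9984 i \sqrt{6}\right)}{1248} = -343644 + \frac{i \sqrt{6} \cdot 3755 + \frac{1}{8} \cdot 1248 \left(-11 - 1557504 - 3744 + 9984 i \sqrt{6}\right)}{1248} = -343644 + \frac{3755 i \sqrt{6} + \frac{1}{8} \cdot 1248 \left(-1561259 + 9984 i \sqrt{6}\right)}{1248} = -343644 + \frac{3755 i \sqrt{6} - \left(243556404 - 1557504 i \sqrt{6}\right)}{1248} = -343644 + \frac{-243556404 + 1561259 i \sqrt{6}}{1248} = -343644 - \left(\frac{1561259}{8} - \frac{1561259 i \sqrt{6}}{1248}\right) = - \frac{4310411}{8} + \frac{1561259 i \sqrt{6}}{1248}$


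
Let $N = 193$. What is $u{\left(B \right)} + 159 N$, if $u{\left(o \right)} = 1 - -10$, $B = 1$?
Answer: $30698$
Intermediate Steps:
$u{\left(o \right)} = 11$ ($u{\left(o \right)} = 1 + 10 = 11$)
$u{\left(B \right)} + 159 N = 11 + 159 \cdot 193 = 11 + 30687 = 30698$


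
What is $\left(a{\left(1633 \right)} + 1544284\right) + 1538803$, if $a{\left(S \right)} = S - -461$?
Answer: $3085181$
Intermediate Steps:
$a{\left(S \right)} = 461 + S$ ($a{\left(S \right)} = S + 461 = 461 + S$)
$\left(a{\left(1633 \right)} + 1544284\right) + 1538803 = \left(\left(461 + 1633\right) + 1544284\right) + 1538803 = \left(2094 + 1544284\right) + 1538803 = 1546378 + 1538803 = 3085181$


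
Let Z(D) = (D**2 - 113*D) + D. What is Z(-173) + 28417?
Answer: 77722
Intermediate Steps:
Z(D) = D**2 - 112*D
Z(-173) + 28417 = -173*(-112 - 173) + 28417 = -173*(-285) + 28417 = 49305 + 28417 = 77722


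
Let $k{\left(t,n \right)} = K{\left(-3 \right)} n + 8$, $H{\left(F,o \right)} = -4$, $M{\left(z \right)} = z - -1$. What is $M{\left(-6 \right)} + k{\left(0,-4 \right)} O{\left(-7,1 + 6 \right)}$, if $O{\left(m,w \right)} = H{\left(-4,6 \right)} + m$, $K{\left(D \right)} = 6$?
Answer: $171$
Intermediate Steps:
$M{\left(z \right)} = 1 + z$ ($M{\left(z \right)} = z + 1 = 1 + z$)
$O{\left(m,w \right)} = -4 + m$
$k{\left(t,n \right)} = 8 + 6 n$ ($k{\left(t,n \right)} = 6 n + 8 = 8 + 6 n$)
$M{\left(-6 \right)} + k{\left(0,-4 \right)} O{\left(-7,1 + 6 \right)} = \left(1 - 6\right) + \left(8 + 6 \left(-4\right)\right) \left(-4 - 7\right) = -5 + \left(8 - 24\right) \left(-11\right) = -5 - -176 = -5 + 176 = 171$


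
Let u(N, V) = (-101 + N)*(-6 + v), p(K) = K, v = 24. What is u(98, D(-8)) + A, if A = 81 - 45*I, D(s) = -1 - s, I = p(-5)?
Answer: 252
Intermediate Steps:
I = -5
u(N, V) = -1818 + 18*N (u(N, V) = (-101 + N)*(-6 + 24) = (-101 + N)*18 = -1818 + 18*N)
A = 306 (A = 81 - 45*(-5) = 81 + 225 = 306)
u(98, D(-8)) + A = (-1818 + 18*98) + 306 = (-1818 + 1764) + 306 = -54 + 306 = 252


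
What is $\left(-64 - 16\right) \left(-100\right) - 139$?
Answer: $7861$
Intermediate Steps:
$\left(-64 - 16\right) \left(-100\right) - 139 = \left(-80\right) \left(-100\right) - 139 = 8000 - 139 = 7861$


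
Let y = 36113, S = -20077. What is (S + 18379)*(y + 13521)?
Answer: -84278532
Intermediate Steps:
(S + 18379)*(y + 13521) = (-20077 + 18379)*(36113 + 13521) = -1698*49634 = -84278532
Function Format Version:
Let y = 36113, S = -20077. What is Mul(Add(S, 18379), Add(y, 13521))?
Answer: -84278532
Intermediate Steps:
Mul(Add(S, 18379), Add(y, 13521)) = Mul(Add(-20077, 18379), Add(36113, 13521)) = Mul(-1698, 49634) = -84278532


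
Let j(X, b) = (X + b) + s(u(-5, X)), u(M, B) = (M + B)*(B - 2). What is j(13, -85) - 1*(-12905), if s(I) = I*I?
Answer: 20577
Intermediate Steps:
u(M, B) = (-2 + B)*(B + M) (u(M, B) = (B + M)*(-2 + B) = (-2 + B)*(B + M))
s(I) = I²
j(X, b) = X + b + (10 + X² - 7*X)² (j(X, b) = (X + b) + (X² - 2*X - 2*(-5) + X*(-5))² = (X + b) + (X² - 2*X + 10 - 5*X)² = (X + b) + (10 + X² - 7*X)² = X + b + (10 + X² - 7*X)²)
j(13, -85) - 1*(-12905) = (13 - 85 + (10 + 13² - 7*13)²) - 1*(-12905) = (13 - 85 + (10 + 169 - 91)²) + 12905 = (13 - 85 + 88²) + 12905 = (13 - 85 + 7744) + 12905 = 7672 + 12905 = 20577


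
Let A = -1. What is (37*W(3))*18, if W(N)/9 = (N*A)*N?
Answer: -53946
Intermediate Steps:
W(N) = -9*N² (W(N) = 9*((N*(-1))*N) = 9*((-N)*N) = 9*(-N²) = -9*N²)
(37*W(3))*18 = (37*(-9*3²))*18 = (37*(-9*9))*18 = (37*(-81))*18 = -2997*18 = -53946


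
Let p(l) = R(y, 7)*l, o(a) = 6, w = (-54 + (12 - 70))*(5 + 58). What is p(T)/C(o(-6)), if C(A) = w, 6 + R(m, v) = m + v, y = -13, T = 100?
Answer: 25/147 ≈ 0.17007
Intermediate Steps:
w = -7056 (w = (-54 - 58)*63 = -112*63 = -7056)
R(m, v) = -6 + m + v (R(m, v) = -6 + (m + v) = -6 + m + v)
C(A) = -7056
p(l) = -12*l (p(l) = (-6 - 13 + 7)*l = -12*l)
p(T)/C(o(-6)) = -12*100/(-7056) = -1200*(-1/7056) = 25/147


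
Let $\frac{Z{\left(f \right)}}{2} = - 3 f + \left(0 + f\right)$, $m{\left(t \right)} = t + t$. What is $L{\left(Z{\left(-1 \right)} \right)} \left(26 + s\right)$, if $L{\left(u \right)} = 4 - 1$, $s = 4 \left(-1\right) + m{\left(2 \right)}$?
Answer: $78$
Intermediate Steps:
$m{\left(t \right)} = 2 t$
$Z{\left(f \right)} = - 4 f$ ($Z{\left(f \right)} = 2 \left(- 3 f + \left(0 + f\right)\right) = 2 \left(- 3 f + f\right) = 2 \left(- 2 f\right) = - 4 f$)
$s = 0$ ($s = 4 \left(-1\right) + 2 \cdot 2 = -4 + 4 = 0$)
$L{\left(u \right)} = 3$
$L{\left(Z{\left(-1 \right)} \right)} \left(26 + s\right) = 3 \left(26 + 0\right) = 3 \cdot 26 = 78$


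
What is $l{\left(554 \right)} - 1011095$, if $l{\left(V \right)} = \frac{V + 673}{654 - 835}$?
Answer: $- \frac{183009422}{181} \approx -1.0111 \cdot 10^{6}$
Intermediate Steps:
$l{\left(V \right)} = - \frac{673}{181} - \frac{V}{181}$ ($l{\left(V \right)} = \frac{673 + V}{-181} = \left(673 + V\right) \left(- \frac{1}{181}\right) = - \frac{673}{181} - \frac{V}{181}$)
$l{\left(554 \right)} - 1011095 = \left(- \frac{673}{181} - \frac{554}{181}\right) - 1011095 = - \frac{1227}{181} - 1011095 = - \frac{183009422}{181}$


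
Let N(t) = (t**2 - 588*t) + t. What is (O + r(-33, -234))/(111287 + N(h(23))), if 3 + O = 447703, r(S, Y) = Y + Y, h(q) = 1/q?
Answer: 236585728/58857323 ≈ 4.0196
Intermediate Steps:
r(S, Y) = 2*Y
O = 447700 (O = -3 + 447703 = 447700)
N(t) = t**2 - 587*t
(O + r(-33, -234))/(111287 + N(h(23))) = (447700 + 2*(-234))/(111287 + (-587 + 1/23)/23) = (447700 - 468)/(111287 + (-587 + 1/23)/23) = 447232/(111287 + (1/23)*(-13500/23)) = 447232/(111287 - 13500/529) = 447232/(58857323/529) = 447232*(529/58857323) = 236585728/58857323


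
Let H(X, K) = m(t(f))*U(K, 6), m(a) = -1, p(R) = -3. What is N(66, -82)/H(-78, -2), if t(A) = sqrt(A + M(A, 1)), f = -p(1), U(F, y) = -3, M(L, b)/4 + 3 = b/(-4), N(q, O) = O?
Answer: -82/3 ≈ -27.333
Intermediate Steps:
M(L, b) = -12 - b (M(L, b) = -12 + 4*(b/(-4)) = -12 + 4*(b*(-1/4)) = -12 + 4*(-b/4) = -12 - b)
f = 3 (f = -1*(-3) = 3)
t(A) = sqrt(-13 + A) (t(A) = sqrt(A + (-12 - 1*1)) = sqrt(A + (-12 - 1)) = sqrt(A - 13) = sqrt(-13 + A))
H(X, K) = 3 (H(X, K) = -1*(-3) = 3)
N(66, -82)/H(-78, -2) = -82/3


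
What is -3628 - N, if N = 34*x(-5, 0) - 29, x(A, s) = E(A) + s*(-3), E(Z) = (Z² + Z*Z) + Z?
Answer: -5129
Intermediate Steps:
E(Z) = Z + 2*Z² (E(Z) = (Z² + Z²) + Z = 2*Z² + Z = Z + 2*Z²)
x(A, s) = -3*s + A*(1 + 2*A) (x(A, s) = A*(1 + 2*A) + s*(-3) = A*(1 + 2*A) - 3*s = -3*s + A*(1 + 2*A))
N = 1501 (N = 34*(-3*0 - 5*(1 + 2*(-5))) - 29 = 34*(0 - 5*(1 - 10)) - 29 = 34*(0 - 5*(-9)) - 29 = 34*(0 + 45) - 29 = 34*45 - 29 = 1530 - 29 = 1501)
-3628 - N = -3628 - 1*1501 = -3628 - 1501 = -5129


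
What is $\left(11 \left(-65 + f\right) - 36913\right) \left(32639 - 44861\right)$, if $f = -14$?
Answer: $461771604$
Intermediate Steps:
$\left(11 \left(-65 + f\right) - 36913\right) \left(32639 - 44861\right) = \left(11 \left(-65 - 14\right) - 36913\right) \left(32639 - 44861\right) = \left(11 \left(-79\right) - 36913\right) \left(-12222\right) = \left(-869 - 36913\right) \left(-12222\right) = \left(-37782\right) \left(-12222\right) = 461771604$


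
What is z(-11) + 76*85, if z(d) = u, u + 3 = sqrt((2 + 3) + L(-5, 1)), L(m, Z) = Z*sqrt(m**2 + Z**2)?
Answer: 6457 + sqrt(5 + sqrt(26)) ≈ 6460.2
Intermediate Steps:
L(m, Z) = Z*sqrt(Z**2 + m**2)
u = -3 + sqrt(5 + sqrt(26)) (u = -3 + sqrt((2 + 3) + 1*sqrt(1**2 + (-5)**2)) = -3 + sqrt(5 + 1*sqrt(1 + 25)) = -3 + sqrt(5 + 1*sqrt(26)) = -3 + sqrt(5 + sqrt(26)) ≈ 0.17790)
z(d) = -3 + sqrt(5 + sqrt(26))
z(-11) + 76*85 = (-3 + sqrt(5 + sqrt(26))) + 76*85 = (-3 + sqrt(5 + sqrt(26))) + 6460 = 6457 + sqrt(5 + sqrt(26))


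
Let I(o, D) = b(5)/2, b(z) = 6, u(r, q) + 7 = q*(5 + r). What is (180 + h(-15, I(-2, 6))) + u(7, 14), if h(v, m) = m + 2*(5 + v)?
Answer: 324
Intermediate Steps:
u(r, q) = -7 + q*(5 + r)
I(o, D) = 3 (I(o, D) = 6/2 = 6*(½) = 3)
h(v, m) = 10 + m + 2*v (h(v, m) = m + (10 + 2*v) = 10 + m + 2*v)
(180 + h(-15, I(-2, 6))) + u(7, 14) = (180 + (10 + 3 + 2*(-15))) + (-7 + 5*14 + 14*7) = (180 + (10 + 3 - 30)) + (-7 + 70 + 98) = (180 - 17) + 161 = 163 + 161 = 324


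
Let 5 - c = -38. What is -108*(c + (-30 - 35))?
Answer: 2376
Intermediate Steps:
c = 43 (c = 5 - 1*(-38) = 5 + 38 = 43)
-108*(c + (-30 - 35)) = -108*(43 + (-30 - 35)) = -108*(43 - 65) = -108*(-22) = 2376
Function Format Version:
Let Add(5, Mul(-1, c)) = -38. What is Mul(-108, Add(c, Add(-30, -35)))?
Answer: 2376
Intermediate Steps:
c = 43 (c = Add(5, Mul(-1, -38)) = Add(5, 38) = 43)
Mul(-108, Add(c, Add(-30, -35))) = Mul(-108, Add(43, Add(-30, -35))) = Mul(-108, Add(43, -65)) = Mul(-108, -22) = 2376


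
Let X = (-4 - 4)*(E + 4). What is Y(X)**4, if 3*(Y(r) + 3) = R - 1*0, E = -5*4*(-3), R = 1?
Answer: 4096/81 ≈ 50.568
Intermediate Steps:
E = 60 (E = -20*(-3) = 60)
X = -512 (X = (-4 - 4)*(60 + 4) = -8*64 = -512)
Y(r) = -8/3 (Y(r) = -3 + (1 - 1*0)/3 = -3 + (1 + 0)/3 = -3 + (1/3)*1 = -3 + 1/3 = -8/3)
Y(X)**4 = (-8/3)**4 = 4096/81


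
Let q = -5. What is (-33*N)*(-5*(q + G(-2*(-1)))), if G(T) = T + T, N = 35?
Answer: -5775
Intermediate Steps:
G(T) = 2*T
(-33*N)*(-5*(q + G(-2*(-1)))) = (-33*35)*(-5*(-5 + 2*(-2*(-1)))) = -(-5775)*(-5 + 2*2) = -(-5775)*(-5 + 4) = -(-5775)*(-1) = -1155*5 = -5775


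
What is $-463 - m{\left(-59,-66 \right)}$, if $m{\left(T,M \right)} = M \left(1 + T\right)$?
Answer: $-4291$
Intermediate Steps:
$-463 - m{\left(-59,-66 \right)} = -463 - - 66 \left(1 - 59\right) = -463 - \left(-66\right) \left(-58\right) = -463 - 3828 = -4291$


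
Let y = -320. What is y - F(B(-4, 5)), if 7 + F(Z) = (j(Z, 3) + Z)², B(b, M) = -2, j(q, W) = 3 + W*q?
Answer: -338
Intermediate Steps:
F(Z) = -7 + (3 + 4*Z)² (F(Z) = -7 + ((3 + 3*Z) + Z)² = -7 + (3 + 4*Z)²)
y - F(B(-4, 5)) = -320 - (-7 + (3 + 4*(-2))²) = -320 - (-7 + (3 - 8)²) = -320 - (-7 + (-5)²) = -320 - (-7 + 25) = -320 - 1*18 = -320 - 18 = -338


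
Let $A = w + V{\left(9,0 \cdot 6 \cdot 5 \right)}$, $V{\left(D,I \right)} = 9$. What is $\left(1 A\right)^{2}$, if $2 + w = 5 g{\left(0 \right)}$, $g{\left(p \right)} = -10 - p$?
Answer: $1849$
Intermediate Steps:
$w = -52$ ($w = -2 + 5 \left(-10 - 0\right) = -2 + 5 \left(-10 + 0\right) = -2 + 5 \left(-10\right) = -2 - 50 = -52$)
$A = -43$ ($A = -52 + 9 = -43$)
$\left(1 A\right)^{2} = \left(1 \left(-43\right)\right)^{2} = \left(-43\right)^{2} = 1849$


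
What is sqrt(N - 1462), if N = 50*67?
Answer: 4*sqrt(118) ≈ 43.451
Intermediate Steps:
N = 3350
sqrt(N - 1462) = sqrt(3350 - 1462) = sqrt(1888) = 4*sqrt(118)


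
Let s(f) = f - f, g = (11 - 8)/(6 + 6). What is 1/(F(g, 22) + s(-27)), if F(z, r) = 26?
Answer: 1/26 ≈ 0.038462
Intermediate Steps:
g = ¼ (g = 3/12 = 3*(1/12) = ¼ ≈ 0.25000)
s(f) = 0
1/(F(g, 22) + s(-27)) = 1/(26 + 0) = 1/26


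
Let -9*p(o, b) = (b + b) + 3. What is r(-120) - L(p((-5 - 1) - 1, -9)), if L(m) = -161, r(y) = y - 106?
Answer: -65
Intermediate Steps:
r(y) = -106 + y
p(o, b) = -⅓ - 2*b/9 (p(o, b) = -((b + b) + 3)/9 = -(2*b + 3)/9 = -(3 + 2*b)/9 = -⅓ - 2*b/9)
r(-120) - L(p((-5 - 1) - 1, -9)) = (-106 - 120) - 1*(-161) = -226 + 161 = -65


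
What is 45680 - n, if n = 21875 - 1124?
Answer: 24929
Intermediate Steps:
n = 20751
45680 - n = 45680 - 1*20751 = 45680 - 20751 = 24929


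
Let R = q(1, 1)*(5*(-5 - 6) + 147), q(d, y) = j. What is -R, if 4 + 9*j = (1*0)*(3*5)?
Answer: 368/9 ≈ 40.889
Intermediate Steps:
j = -4/9 (j = -4/9 + ((1*0)*(3*5))/9 = -4/9 + (0*15)/9 = -4/9 + (⅑)*0 = -4/9 + 0 = -4/9 ≈ -0.44444)
q(d, y) = -4/9
R = -368/9 (R = -4*(5*(-5 - 6) + 147)/9 = -4*(5*(-11) + 147)/9 = -4*(-55 + 147)/9 = -4/9*92 = -368/9 ≈ -40.889)
-R = -1*(-368/9) = 368/9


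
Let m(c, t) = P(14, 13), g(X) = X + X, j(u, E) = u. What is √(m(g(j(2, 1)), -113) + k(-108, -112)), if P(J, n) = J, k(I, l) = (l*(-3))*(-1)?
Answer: I*√322 ≈ 17.944*I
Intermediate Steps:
g(X) = 2*X
k(I, l) = 3*l (k(I, l) = -3*l*(-1) = 3*l)
m(c, t) = 14
√(m(g(j(2, 1)), -113) + k(-108, -112)) = √(14 + 3*(-112)) = √(14 - 336) = √(-322) = I*√322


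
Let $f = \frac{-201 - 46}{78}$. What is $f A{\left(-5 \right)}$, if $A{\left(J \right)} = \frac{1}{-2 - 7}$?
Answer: $\frac{19}{54} \approx 0.35185$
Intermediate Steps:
$A{\left(J \right)} = - \frac{1}{9}$ ($A{\left(J \right)} = \frac{1}{-9} = - \frac{1}{9}$)
$f = - \frac{19}{6}$ ($f = \left(-201 - 46\right) \frac{1}{78} = \left(-247\right) \frac{1}{78} = - \frac{19}{6} \approx -3.1667$)
$f A{\left(-5 \right)} = \left(- \frac{19}{6}\right) \left(- \frac{1}{9}\right) = \frac{19}{54}$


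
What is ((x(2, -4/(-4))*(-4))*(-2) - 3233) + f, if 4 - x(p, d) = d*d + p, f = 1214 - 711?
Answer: -2722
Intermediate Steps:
f = 503
x(p, d) = 4 - p - d**2 (x(p, d) = 4 - (d*d + p) = 4 - (d**2 + p) = 4 - (p + d**2) = 4 + (-p - d**2) = 4 - p - d**2)
((x(2, -4/(-4))*(-4))*(-2) - 3233) + f = (((4 - 1*2 - (-4/(-4))**2)*(-4))*(-2) - 3233) + 503 = (((4 - 2 - (-4*(-1/4))**2)*(-4))*(-2) - 3233) + 503 = (((4 - 2 - 1*1**2)*(-4))*(-2) - 3233) + 503 = (((4 - 2 - 1*1)*(-4))*(-2) - 3233) + 503 = (((4 - 2 - 1)*(-4))*(-2) - 3233) + 503 = ((1*(-4))*(-2) - 3233) + 503 = (-4*(-2) - 3233) + 503 = (8 - 3233) + 503 = -3225 + 503 = -2722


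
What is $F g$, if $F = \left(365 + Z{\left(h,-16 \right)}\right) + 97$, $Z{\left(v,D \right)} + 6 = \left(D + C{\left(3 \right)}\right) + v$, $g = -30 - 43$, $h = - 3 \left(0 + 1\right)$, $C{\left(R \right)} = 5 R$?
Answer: $-32996$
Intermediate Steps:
$h = -3$ ($h = \left(-3\right) 1 = -3$)
$g = -73$
$Z{\left(v,D \right)} = 9 + D + v$ ($Z{\left(v,D \right)} = -6 + \left(\left(D + 5 \cdot 3\right) + v\right) = -6 + \left(\left(D + 15\right) + v\right) = -6 + \left(\left(15 + D\right) + v\right) = -6 + \left(15 + D + v\right) = 9 + D + v$)
$F = 452$ ($F = \left(365 - 10\right) + 97 = 355 + 97 = 452$)
$F g = 452 \left(-73\right) = -32996$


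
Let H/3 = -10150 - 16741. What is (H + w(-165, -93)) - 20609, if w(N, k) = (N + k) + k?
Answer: -101633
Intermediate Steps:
w(N, k) = N + 2*k
H = -80673 (H = 3*(-10150 - 16741) = 3*(-26891) = -80673)
(H + w(-165, -93)) - 20609 = (-80673 + (-165 + 2*(-93))) - 20609 = (-80673 + (-165 - 186)) - 20609 = (-80673 - 351) - 20609 = -81024 - 20609 = -101633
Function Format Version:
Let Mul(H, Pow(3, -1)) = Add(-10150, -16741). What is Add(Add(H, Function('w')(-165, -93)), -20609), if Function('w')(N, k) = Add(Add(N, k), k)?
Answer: -101633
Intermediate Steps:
Function('w')(N, k) = Add(N, Mul(2, k))
H = -80673 (H = Mul(3, Add(-10150, -16741)) = Mul(3, -26891) = -80673)
Add(Add(H, Function('w')(-165, -93)), -20609) = Add(Add(-80673, Add(-165, Mul(2, -93))), -20609) = Add(Add(-80673, Add(-165, -186)), -20609) = Add(Add(-80673, -351), -20609) = Add(-81024, -20609) = -101633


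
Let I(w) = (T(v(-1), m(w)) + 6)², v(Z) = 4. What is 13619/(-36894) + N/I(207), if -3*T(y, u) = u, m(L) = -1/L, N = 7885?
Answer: 111997335826339/512477176926 ≈ 218.54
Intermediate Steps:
T(y, u) = -u/3
I(w) = (6 + 1/(3*w))² (I(w) = (-(-1)/(3*w) + 6)² = (1/(3*w) + 6)² = (6 + 1/(3*w))²)
13619/(-36894) + N/I(207) = 13619/(-36894) + 7885/(((⅑)*(1 + 18*207)²/207²)) = 13619*(-1/36894) + 7885/(((⅑)*(1/42849)*(1 + 3726)²)) = -13619/36894 + 7885/(((⅑)*(1/42849)*3727²)) = -13619/36894 + 7885/(((⅑)*(1/42849)*13890529)) = -13619/36894 + 7885/(13890529/385641) = -13619/36894 + 7885*(385641/13890529) = -13619/36894 + 3040779285/13890529 = 111997335826339/512477176926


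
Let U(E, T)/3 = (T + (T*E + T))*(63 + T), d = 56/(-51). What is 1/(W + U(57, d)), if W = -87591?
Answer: -867/86372125 ≈ -1.0038e-5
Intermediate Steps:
d = -56/51 (d = 56*(-1/51) = -56/51 ≈ -1.0980)
U(E, T) = 3*(63 + T)*(2*T + E*T) (U(E, T) = 3*((T + (T*E + T))*(63 + T)) = 3*((T + (E*T + T))*(63 + T)) = 3*((T + (T + E*T))*(63 + T)) = 3*((2*T + E*T)*(63 + T)) = 3*((63 + T)*(2*T + E*T)) = 3*(63 + T)*(2*T + E*T))
1/(W + U(57, d)) = 1/(-87591 + 3*(-56/51)*(126 + 2*(-56/51) + 63*57 + 57*(-56/51))) = 1/(-87591 + 3*(-56/51)*(126 - 112/51 + 3591 - 1064/17)) = 1/(-87591 + 3*(-56/51)*(186263/51)) = 1/(-87591 - 10430728/867) = 1/(-86372125/867) = -867/86372125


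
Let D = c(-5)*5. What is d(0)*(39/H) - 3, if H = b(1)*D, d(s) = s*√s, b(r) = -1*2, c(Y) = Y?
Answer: -3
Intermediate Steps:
b(r) = -2
D = -25 (D = -5*5 = -25)
d(s) = s^(3/2)
H = 50 (H = -2*(-25) = 50)
d(0)*(39/H) - 3 = 0^(3/2)*(39/50) - 3 = 0*(39*(1/50)) - 3 = 0*(39/50) - 3 = 0 - 3 = -3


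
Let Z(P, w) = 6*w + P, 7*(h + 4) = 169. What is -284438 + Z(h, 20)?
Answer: -1990085/7 ≈ -2.8430e+5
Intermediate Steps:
h = 141/7 (h = -4 + (⅐)*169 = -4 + 169/7 = 141/7 ≈ 20.143)
Z(P, w) = P + 6*w
-284438 + Z(h, 20) = -284438 + (141/7 + 6*20) = -284438 + (141/7 + 120) = -284438 + 981/7 = -1990085/7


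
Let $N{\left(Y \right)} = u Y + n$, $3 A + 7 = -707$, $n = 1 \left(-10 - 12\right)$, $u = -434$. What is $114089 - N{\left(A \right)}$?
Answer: $10819$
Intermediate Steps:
$n = -22$ ($n = 1 \left(-22\right) = -22$)
$A = -238$ ($A = - \frac{7}{3} + \frac{1}{3} \left(-707\right) = - \frac{7}{3} - \frac{707}{3} = -238$)
$N{\left(Y \right)} = -22 - 434 Y$ ($N{\left(Y \right)} = - 434 Y - 22 = -22 - 434 Y$)
$114089 - N{\left(A \right)} = 114089 - \left(-22 - -103292\right) = 114089 - \left(-22 + 103292\right) = 114089 - 103270 = 10819$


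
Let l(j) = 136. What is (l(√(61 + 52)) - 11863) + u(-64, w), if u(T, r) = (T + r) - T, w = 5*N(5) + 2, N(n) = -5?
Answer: -11750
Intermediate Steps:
w = -23 (w = 5*(-5) + 2 = -25 + 2 = -23)
u(T, r) = r
(l(√(61 + 52)) - 11863) + u(-64, w) = (136 - 11863) - 23 = -11727 - 23 = -11750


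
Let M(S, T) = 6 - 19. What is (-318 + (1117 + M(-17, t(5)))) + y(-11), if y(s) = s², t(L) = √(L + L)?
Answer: 907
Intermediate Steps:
t(L) = √2*√L (t(L) = √(2*L) = √2*√L)
M(S, T) = -13
(-318 + (1117 + M(-17, t(5)))) + y(-11) = (-318 + (1117 - 13)) + (-11)² = (-318 + 1104) + 121 = 786 + 121 = 907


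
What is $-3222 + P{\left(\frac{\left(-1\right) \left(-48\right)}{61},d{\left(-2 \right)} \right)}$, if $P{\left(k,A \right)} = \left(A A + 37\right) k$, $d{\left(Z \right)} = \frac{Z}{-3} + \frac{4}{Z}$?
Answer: $- \frac{584042}{183} \approx -3191.5$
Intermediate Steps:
$d{\left(Z \right)} = \frac{4}{Z} - \frac{Z}{3}$ ($d{\left(Z \right)} = Z \left(- \frac{1}{3}\right) + \frac{4}{Z} = - \frac{Z}{3} + \frac{4}{Z} = \frac{4}{Z} - \frac{Z}{3}$)
$P{\left(k,A \right)} = k \left(37 + A^{2}\right)$ ($P{\left(k,A \right)} = \left(A^{2} + 37\right) k = \left(37 + A^{2}\right) k = k \left(37 + A^{2}\right)$)
$-3222 + P{\left(\frac{\left(-1\right) \left(-48\right)}{61},d{\left(-2 \right)} \right)} = -3222 + \frac{\left(-1\right) \left(-48\right)}{61} \left(37 + \left(\frac{4}{-2} - - \frac{2}{3}\right)^{2}\right) = -3222 + 48 \cdot \frac{1}{61} \left(37 + \left(4 \left(- \frac{1}{2}\right) + \frac{2}{3}\right)^{2}\right) = -3222 + \frac{48 \left(37 + \left(-2 + \frac{2}{3}\right)^{2}\right)}{61} = -3222 + \frac{48 \left(37 + \left(- \frac{4}{3}\right)^{2}\right)}{61} = -3222 + \frac{48 \left(37 + \frac{16}{9}\right)}{61} = -3222 + \frac{48}{61} \cdot \frac{349}{9} = -3222 + \frac{5584}{183} = - \frac{584042}{183}$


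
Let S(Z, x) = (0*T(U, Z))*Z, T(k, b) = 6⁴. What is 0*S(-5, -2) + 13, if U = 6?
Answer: 13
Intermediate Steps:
T(k, b) = 1296
S(Z, x) = 0 (S(Z, x) = (0*1296)*Z = 0*Z = 0)
0*S(-5, -2) + 13 = 0*0 + 13 = 0 + 13 = 13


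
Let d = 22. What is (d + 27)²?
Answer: 2401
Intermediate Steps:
(d + 27)² = (22 + 27)² = 49² = 2401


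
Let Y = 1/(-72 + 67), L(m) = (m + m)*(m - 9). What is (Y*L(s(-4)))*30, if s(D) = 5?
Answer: 240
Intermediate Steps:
L(m) = 2*m*(-9 + m) (L(m) = (2*m)*(-9 + m) = 2*m*(-9 + m))
Y = -1/5 (Y = 1/(-5) = -1/5 ≈ -0.20000)
(Y*L(s(-4)))*30 = -2*5*(-9 + 5)/5*30 = -2*5*(-4)/5*30 = -1/5*(-40)*30 = 8*30 = 240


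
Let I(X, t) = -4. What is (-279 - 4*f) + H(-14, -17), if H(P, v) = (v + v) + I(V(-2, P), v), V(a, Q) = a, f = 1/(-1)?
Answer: -313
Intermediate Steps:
f = -1
H(P, v) = -4 + 2*v (H(P, v) = (v + v) - 4 = 2*v - 4 = -4 + 2*v)
(-279 - 4*f) + H(-14, -17) = (-279 - 4*(-1)) + (-4 + 2*(-17)) = (-279 + 4) + (-4 - 34) = -275 - 38 = -313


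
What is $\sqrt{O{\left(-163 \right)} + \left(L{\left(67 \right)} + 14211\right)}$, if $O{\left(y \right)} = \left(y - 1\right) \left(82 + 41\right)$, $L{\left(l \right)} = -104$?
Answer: $i \sqrt{6065} \approx 77.878 i$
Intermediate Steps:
$O{\left(y \right)} = -123 + 123 y$ ($O{\left(y \right)} = \left(-1 + y\right) 123 = -123 + 123 y$)
$\sqrt{O{\left(-163 \right)} + \left(L{\left(67 \right)} + 14211\right)} = \sqrt{\left(-123 + 123 \left(-163\right)\right) + \left(-104 + 14211\right)} = \sqrt{\left(-123 - 20049\right) + 14107} = \sqrt{-20172 + 14107} = \sqrt{-6065} = i \sqrt{6065}$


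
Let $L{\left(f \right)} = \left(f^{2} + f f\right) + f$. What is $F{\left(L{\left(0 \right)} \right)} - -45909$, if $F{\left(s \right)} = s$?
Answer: $45909$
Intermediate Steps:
$L{\left(f \right)} = f + 2 f^{2}$ ($L{\left(f \right)} = \left(f^{2} + f^{2}\right) + f = 2 f^{2} + f = f + 2 f^{2}$)
$F{\left(L{\left(0 \right)} \right)} - -45909 = 0 \left(1 + 2 \cdot 0\right) - -45909 = 0 \left(1 + 0\right) + 45909 = 0 \cdot 1 + 45909 = 0 + 45909 = 45909$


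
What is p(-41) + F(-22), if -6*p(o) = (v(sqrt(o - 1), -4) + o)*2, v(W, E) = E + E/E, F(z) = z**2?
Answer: 1496/3 ≈ 498.67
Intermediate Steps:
v(W, E) = 1 + E (v(W, E) = E + 1 = 1 + E)
p(o) = 1 - o/3 (p(o) = -((1 - 4) + o)*2/6 = -(-3 + o)*2/6 = -(-6 + 2*o)/6 = 1 - o/3)
p(-41) + F(-22) = (1 - 1/3*(-41)) + (-22)**2 = (1 + 41/3) + 484 = 44/3 + 484 = 1496/3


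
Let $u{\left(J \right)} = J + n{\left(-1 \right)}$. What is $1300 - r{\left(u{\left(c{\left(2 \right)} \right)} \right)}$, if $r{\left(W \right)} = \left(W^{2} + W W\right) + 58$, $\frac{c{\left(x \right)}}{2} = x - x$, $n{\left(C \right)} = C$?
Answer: $1240$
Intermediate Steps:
$c{\left(x \right)} = 0$ ($c{\left(x \right)} = 2 \left(x - x\right) = 2 \cdot 0 = 0$)
$u{\left(J \right)} = -1 + J$ ($u{\left(J \right)} = J - 1 = -1 + J$)
$r{\left(W \right)} = 58 + 2 W^{2}$ ($r{\left(W \right)} = \left(W^{2} + W^{2}\right) + 58 = 2 W^{2} + 58 = 58 + 2 W^{2}$)
$1300 - r{\left(u{\left(c{\left(2 \right)} \right)} \right)} = 1300 - \left(58 + 2 \left(-1 + 0\right)^{2}\right) = 1300 - \left(58 + 2 \left(-1\right)^{2}\right) = 1300 - \left(58 + 2 \cdot 1\right) = 1300 - \left(58 + 2\right) = 1300 - 60 = 1240$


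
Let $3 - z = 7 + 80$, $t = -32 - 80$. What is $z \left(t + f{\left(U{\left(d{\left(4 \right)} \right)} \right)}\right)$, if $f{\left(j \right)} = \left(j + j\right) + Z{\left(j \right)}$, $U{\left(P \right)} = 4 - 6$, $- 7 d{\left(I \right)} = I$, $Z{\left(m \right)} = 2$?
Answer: $9576$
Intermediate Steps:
$d{\left(I \right)} = - \frac{I}{7}$
$U{\left(P \right)} = -2$ ($U{\left(P \right)} = 4 - 6 = -2$)
$f{\left(j \right)} = 2 + 2 j$ ($f{\left(j \right)} = \left(j + j\right) + 2 = 2 j + 2 = 2 + 2 j$)
$t = -112$ ($t = -32 - 80 = -112$)
$z = -84$ ($z = 3 - \left(7 + 80\right) = 3 - 87 = -84$)
$z \left(t + f{\left(U{\left(d{\left(4 \right)} \right)} \right)}\right) = - 84 \left(-112 + \left(2 + 2 \left(-2\right)\right)\right) = - 84 \left(-112 + \left(2 - 4\right)\right) = - 84 \left(-112 - 2\right) = \left(-84\right) \left(-114\right) = 9576$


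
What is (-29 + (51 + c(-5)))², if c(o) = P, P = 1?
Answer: 529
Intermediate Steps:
c(o) = 1
(-29 + (51 + c(-5)))² = (-29 + (51 + 1))² = (-29 + 52)² = 23² = 529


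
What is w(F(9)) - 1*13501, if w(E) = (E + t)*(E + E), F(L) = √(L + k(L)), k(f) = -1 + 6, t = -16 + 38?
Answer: -13473 + 44*√14 ≈ -13308.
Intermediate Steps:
t = 22
k(f) = 5
F(L) = √(5 + L) (F(L) = √(L + 5) = √(5 + L))
w(E) = 2*E*(22 + E) (w(E) = (E + 22)*(E + E) = (22 + E)*(2*E) = 2*E*(22 + E))
w(F(9)) - 1*13501 = 2*√(5 + 9)*(22 + √(5 + 9)) - 1*13501 = 2*√14*(22 + √14) - 13501 = -13501 + 2*√14*(22 + √14)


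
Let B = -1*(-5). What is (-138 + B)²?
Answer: 17689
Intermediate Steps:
B = 5
(-138 + B)² = (-138 + 5)² = (-133)² = 17689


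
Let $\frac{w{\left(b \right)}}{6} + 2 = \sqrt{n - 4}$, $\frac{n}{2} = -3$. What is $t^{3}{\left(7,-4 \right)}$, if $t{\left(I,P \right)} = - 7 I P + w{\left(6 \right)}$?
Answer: $6030784 + 607248 i \sqrt{10} \approx 6.0308 \cdot 10^{6} + 1.9203 \cdot 10^{6} i$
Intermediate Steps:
$n = -6$ ($n = 2 \left(-3\right) = -6$)
$w{\left(b \right)} = -12 + 6 i \sqrt{10}$ ($w{\left(b \right)} = -12 + 6 \sqrt{-6 - 4} = -12 + 6 \sqrt{-10} = -12 + 6 i \sqrt{10}$)
$t{\left(I,P \right)} = -12 - 7 I P + 6 i \sqrt{10}$ ($t{\left(I,P \right)} = - 7 I P - \left(12 - 6 i \sqrt{10}\right) = -12 - 7 I P + 6 i \sqrt{10}$)
$t^{3}{\left(7,-4 \right)} = \left(-12 - 49 \left(-4\right) + 6 i \sqrt{10}\right)^{3} = \left(-12 + 196 + 6 i \sqrt{10}\right)^{3} = \left(184 + 6 i \sqrt{10}\right)^{3}$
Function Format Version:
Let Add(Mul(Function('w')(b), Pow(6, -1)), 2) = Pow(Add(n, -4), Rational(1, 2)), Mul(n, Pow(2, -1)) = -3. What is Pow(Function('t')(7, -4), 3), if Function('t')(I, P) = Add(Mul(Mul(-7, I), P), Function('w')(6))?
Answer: Add(6030784, Mul(607248, I, Pow(10, Rational(1, 2)))) ≈ Add(6.0308e+6, Mul(1.9203e+6, I))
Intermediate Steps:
n = -6 (n = Mul(2, -3) = -6)
Function('w')(b) = Add(-12, Mul(6, I, Pow(10, Rational(1, 2)))) (Function('w')(b) = Add(-12, Mul(6, Pow(Add(-6, -4), Rational(1, 2)))) = Add(-12, Mul(6, Pow(-10, Rational(1, 2)))) = Add(-12, Mul(6, Mul(I, Pow(10, Rational(1, 2))))) = Add(-12, Mul(6, I, Pow(10, Rational(1, 2)))))
Function('t')(I, P) = Add(-12, Mul(-7, I, P), Mul(6, I, Pow(10, Rational(1, 2)))) (Function('t')(I, P) = Add(Mul(Mul(-7, I), P), Add(-12, Mul(6, I, Pow(10, Rational(1, 2))))) = Add(Mul(-7, I, P), Add(-12, Mul(6, I, Pow(10, Rational(1, 2))))) = Add(-12, Mul(-7, I, P), Mul(6, I, Pow(10, Rational(1, 2)))))
Pow(Function('t')(7, -4), 3) = Pow(Add(-12, Mul(-7, 7, -4), Mul(6, I, Pow(10, Rational(1, 2)))), 3) = Pow(Add(-12, 196, Mul(6, I, Pow(10, Rational(1, 2)))), 3) = Pow(Add(184, Mul(6, I, Pow(10, Rational(1, 2)))), 3)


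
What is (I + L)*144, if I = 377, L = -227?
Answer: 21600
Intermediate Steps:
(I + L)*144 = (377 - 227)*144 = 150*144 = 21600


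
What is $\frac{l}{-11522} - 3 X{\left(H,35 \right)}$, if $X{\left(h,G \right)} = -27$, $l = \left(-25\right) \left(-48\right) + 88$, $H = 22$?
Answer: $\frac{66571}{823} \approx 80.888$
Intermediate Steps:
$l = 1288$ ($l = 1200 + 88 = 1288$)
$\frac{l}{-11522} - 3 X{\left(H,35 \right)} = \frac{1288}{-11522} - -81 = 1288 \left(- \frac{1}{11522}\right) + 81 = - \frac{92}{823} + 81 = \frac{66571}{823}$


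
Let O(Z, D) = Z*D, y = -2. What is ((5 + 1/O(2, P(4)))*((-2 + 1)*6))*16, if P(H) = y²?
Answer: -492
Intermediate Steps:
P(H) = 4 (P(H) = (-2)² = 4)
O(Z, D) = D*Z
((5 + 1/O(2, P(4)))*((-2 + 1)*6))*16 = ((5 + 1/(4*2))*((-2 + 1)*6))*16 = ((5 + 1/8)*(-1*6))*16 = ((5 + ⅛)*(-6))*16 = ((41/8)*(-6))*16 = -123/4*16 = -492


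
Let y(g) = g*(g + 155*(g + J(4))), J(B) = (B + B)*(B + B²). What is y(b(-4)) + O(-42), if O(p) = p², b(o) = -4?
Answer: -94940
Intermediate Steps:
J(B) = 2*B*(B + B²) (J(B) = (2*B)*(B + B²) = 2*B*(B + B²))
y(g) = g*(24800 + 156*g) (y(g) = g*(g + 155*(g + 2*4²*(1 + 4))) = g*(g + 155*(g + 2*16*5)) = g*(g + 155*(g + 160)) = g*(g + 155*(160 + g)) = g*(g + (24800 + 155*g)) = g*(24800 + 156*g))
y(b(-4)) + O(-42) = 4*(-4)*(6200 + 39*(-4)) + (-42)² = 4*(-4)*(6200 - 156) + 1764 = 4*(-4)*6044 + 1764 = -96704 + 1764 = -94940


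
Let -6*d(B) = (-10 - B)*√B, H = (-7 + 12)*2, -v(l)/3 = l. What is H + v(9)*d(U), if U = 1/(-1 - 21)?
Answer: 10 - 1971*I*√22/968 ≈ 10.0 - 9.5504*I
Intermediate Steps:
v(l) = -3*l
H = 10 (H = 5*2 = 10)
U = -1/22 (U = 1/(-22) = -1/22 ≈ -0.045455)
d(B) = -√B*(-10 - B)/6 (d(B) = -(-10 - B)*√B/6 = -√B*(-10 - B)/6)
H + v(9)*d(U) = 10 + (-3*9)*(√(-1/22)*(10 - 1/22)/6) = 10 - 9*I*√22/22*219/(2*22) = 10 - 1971*I*√22/968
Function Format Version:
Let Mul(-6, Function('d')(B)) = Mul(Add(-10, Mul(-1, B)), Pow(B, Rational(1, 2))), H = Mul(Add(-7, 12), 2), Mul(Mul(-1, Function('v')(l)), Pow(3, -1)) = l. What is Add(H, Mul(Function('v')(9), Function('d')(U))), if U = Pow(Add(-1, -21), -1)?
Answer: Add(10, Mul(Rational(-1971, 968), I, Pow(22, Rational(1, 2)))) ≈ Add(10.000, Mul(-9.5504, I))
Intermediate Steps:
Function('v')(l) = Mul(-3, l)
H = 10 (H = Mul(5, 2) = 10)
U = Rational(-1, 22) (U = Pow(-22, -1) = Rational(-1, 22) ≈ -0.045455)
Function('d')(B) = Mul(Rational(-1, 6), Pow(B, Rational(1, 2)), Add(-10, Mul(-1, B))) (Function('d')(B) = Mul(Rational(-1, 6), Mul(Add(-10, Mul(-1, B)), Pow(B, Rational(1, 2)))) = Mul(Rational(-1, 6), Mul(Pow(B, Rational(1, 2)), Add(-10, Mul(-1, B)))) = Mul(Rational(-1, 6), Pow(B, Rational(1, 2)), Add(-10, Mul(-1, B))))
Add(H, Mul(Function('v')(9), Function('d')(U))) = Add(10, Mul(Mul(-3, 9), Mul(Rational(1, 6), Pow(Rational(-1, 22), Rational(1, 2)), Add(10, Rational(-1, 22))))) = Add(10, Mul(-27, Mul(Rational(1, 6), Mul(Rational(1, 22), I, Pow(22, Rational(1, 2))), Rational(219, 22)))) = Add(10, Mul(-27, Mul(Rational(73, 968), I, Pow(22, Rational(1, 2))))) = Add(10, Mul(Rational(-1971, 968), I, Pow(22, Rational(1, 2))))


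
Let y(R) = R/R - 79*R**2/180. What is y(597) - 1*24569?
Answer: -3619839/20 ≈ -1.8099e+5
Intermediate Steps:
y(R) = 1 - 79*R**2/180 (y(R) = 1 - 79*R**2*(1/180) = 1 - 79*R**2/180)
y(597) - 1*24569 = (1 - 79/180*597**2) - 1*24569 = (1 - 79/180*356409) - 24569 = (1 - 3128479/20) - 24569 = -3128459/20 - 24569 = -3619839/20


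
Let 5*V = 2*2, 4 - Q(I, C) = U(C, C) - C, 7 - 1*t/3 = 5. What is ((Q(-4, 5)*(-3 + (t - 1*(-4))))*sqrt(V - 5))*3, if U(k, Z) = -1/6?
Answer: 77*I*sqrt(105)/2 ≈ 394.51*I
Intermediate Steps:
t = 6 (t = 21 - 3*5 = 21 - 15 = 6)
U(k, Z) = -1/6 (U(k, Z) = -1*1/6 = -1/6)
Q(I, C) = 25/6 + C (Q(I, C) = 4 - (-1/6 - C) = 4 + (1/6 + C) = 25/6 + C)
V = 4/5 (V = (2*2)/5 = (1/5)*4 = 4/5 ≈ 0.80000)
((Q(-4, 5)*(-3 + (t - 1*(-4))))*sqrt(V - 5))*3 = (((25/6 + 5)*(-3 + (6 - 1*(-4))))*sqrt(4/5 - 5))*3 = ((55*(-3 + (6 + 4))/6)*sqrt(-21/5))*3 = ((55*(-3 + 10)/6)*(I*sqrt(105)/5))*3 = (((55/6)*7)*(I*sqrt(105)/5))*3 = (385*(I*sqrt(105)/5)/6)*3 = (77*I*sqrt(105)/6)*3 = 77*I*sqrt(105)/2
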